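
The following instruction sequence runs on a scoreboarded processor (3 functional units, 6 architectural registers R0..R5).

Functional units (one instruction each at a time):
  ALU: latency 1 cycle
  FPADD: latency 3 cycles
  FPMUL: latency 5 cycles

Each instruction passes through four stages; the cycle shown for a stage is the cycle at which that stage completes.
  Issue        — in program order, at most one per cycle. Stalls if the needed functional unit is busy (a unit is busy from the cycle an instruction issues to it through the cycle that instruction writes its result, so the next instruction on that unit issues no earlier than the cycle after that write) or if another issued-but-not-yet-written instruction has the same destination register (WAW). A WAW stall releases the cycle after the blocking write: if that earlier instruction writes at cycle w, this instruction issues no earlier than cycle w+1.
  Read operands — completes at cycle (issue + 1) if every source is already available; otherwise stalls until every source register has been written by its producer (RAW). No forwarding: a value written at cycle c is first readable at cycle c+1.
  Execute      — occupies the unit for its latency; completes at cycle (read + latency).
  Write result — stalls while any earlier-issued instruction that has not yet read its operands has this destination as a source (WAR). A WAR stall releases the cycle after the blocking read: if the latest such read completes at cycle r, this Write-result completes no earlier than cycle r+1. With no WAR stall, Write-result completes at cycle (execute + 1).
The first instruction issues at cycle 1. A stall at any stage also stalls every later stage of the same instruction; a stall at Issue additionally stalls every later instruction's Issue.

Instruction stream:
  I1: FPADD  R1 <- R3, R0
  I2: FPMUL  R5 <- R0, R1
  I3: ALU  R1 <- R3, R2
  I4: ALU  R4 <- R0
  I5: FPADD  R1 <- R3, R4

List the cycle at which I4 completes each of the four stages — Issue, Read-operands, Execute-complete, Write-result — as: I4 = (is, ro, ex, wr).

I1  is:1  ro:2  ex:5  wr:6
I2  is:2  ro:7  ex:12  wr:13  — RAW R1: wait I1 write@6
I3  is:7  ro:8  ex:9  wr:10  — WAW R1: wait I1 write@6
I4  is:11  ro:12  ex:13  wr:14  — struct: ALU busy until I3 writes@10
I5  is:12  ro:15  ex:18  wr:19  — RAW R4: wait I4 write@14

I4 = (11, 12, 13, 14)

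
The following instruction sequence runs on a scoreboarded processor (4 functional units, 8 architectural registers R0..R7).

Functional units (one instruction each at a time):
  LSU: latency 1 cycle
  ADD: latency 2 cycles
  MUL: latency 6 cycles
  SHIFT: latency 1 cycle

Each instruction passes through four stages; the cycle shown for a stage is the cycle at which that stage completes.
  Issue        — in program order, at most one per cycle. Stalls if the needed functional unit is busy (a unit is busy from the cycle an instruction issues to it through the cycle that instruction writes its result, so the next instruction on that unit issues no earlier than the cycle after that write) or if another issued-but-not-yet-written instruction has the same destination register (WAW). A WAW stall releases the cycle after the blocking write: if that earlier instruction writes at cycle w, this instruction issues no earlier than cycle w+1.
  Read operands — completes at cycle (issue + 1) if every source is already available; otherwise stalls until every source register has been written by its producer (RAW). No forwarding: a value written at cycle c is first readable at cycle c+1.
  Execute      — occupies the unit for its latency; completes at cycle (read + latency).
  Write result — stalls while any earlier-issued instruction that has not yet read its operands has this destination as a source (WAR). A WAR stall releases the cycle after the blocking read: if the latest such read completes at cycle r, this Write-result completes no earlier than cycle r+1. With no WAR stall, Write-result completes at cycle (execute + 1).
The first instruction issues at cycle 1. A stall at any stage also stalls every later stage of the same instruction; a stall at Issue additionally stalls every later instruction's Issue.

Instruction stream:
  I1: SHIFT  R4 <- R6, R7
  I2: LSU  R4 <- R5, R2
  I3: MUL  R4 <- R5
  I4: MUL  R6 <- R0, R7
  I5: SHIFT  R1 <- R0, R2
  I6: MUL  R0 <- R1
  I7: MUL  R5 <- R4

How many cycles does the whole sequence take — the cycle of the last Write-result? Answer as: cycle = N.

cycle = 44

[1] issue I1 (SHIFT)
[2] I1 read-ops
[3] I1 finished on SHIFT
[4] I1→R4
[5] issue I2 (LSU)
[6] I2 read-ops
[7] I2 finished on LSU
[8] I2→R4
[9] issue I3 (MUL)
[10] I3 read-ops
[16] I3 finished on MUL
[17] I3→R4
[18] issue I4 (MUL)
[19] I4 read-ops · issue I5 (SHIFT)
[20] I5 read-ops
[21] I5 finished on SHIFT
[22] I5→R1
[25] I4 finished on MUL
[26] I4→R6
[27] issue I6 (MUL)
[28] I6 read-ops
[34] I6 finished on MUL
[35] I6→R0
[36] issue I7 (MUL)
[37] I7 read-ops
[43] I7 finished on MUL
[44] I7→R5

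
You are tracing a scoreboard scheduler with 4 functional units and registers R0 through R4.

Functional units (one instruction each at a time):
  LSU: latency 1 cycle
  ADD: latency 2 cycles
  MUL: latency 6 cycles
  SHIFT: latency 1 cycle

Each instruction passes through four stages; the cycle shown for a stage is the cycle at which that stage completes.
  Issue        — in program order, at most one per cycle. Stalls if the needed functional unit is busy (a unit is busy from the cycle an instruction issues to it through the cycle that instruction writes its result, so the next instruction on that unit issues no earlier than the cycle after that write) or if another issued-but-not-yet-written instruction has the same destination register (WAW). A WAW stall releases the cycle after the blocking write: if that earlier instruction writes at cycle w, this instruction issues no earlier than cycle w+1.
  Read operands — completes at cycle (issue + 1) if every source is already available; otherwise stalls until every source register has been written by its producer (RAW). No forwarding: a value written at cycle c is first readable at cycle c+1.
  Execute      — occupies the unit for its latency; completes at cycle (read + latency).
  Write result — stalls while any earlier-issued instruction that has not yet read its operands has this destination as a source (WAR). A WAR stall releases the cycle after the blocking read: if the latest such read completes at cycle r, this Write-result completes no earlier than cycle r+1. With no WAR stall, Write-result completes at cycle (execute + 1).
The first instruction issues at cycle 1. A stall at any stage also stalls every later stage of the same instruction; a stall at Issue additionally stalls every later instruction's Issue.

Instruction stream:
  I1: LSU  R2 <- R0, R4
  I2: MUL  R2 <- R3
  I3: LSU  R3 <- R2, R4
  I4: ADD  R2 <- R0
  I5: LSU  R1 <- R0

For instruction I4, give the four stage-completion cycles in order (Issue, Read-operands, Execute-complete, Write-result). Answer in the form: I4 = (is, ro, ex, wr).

cycle 1: I1→LSU
cycle 2: I1 RO
cycle 3: I1 EX
cycle 4: I1 WR R2
cycle 5: I2→MUL
cycle 6: I2 RO | I3→LSU
cycle 12: I2 EX
cycle 13: I2 WR R2
cycle 14: I3 RO | I4→ADD
cycle 15: I3 EX | I4 RO
cycle 16: I3 WR R3
cycle 17: I4 EX | I5→LSU
cycle 18: I4 WR R2 | I5 RO
cycle 19: I5 EX
cycle 20: I5 WR R1

I4 = (14, 15, 17, 18)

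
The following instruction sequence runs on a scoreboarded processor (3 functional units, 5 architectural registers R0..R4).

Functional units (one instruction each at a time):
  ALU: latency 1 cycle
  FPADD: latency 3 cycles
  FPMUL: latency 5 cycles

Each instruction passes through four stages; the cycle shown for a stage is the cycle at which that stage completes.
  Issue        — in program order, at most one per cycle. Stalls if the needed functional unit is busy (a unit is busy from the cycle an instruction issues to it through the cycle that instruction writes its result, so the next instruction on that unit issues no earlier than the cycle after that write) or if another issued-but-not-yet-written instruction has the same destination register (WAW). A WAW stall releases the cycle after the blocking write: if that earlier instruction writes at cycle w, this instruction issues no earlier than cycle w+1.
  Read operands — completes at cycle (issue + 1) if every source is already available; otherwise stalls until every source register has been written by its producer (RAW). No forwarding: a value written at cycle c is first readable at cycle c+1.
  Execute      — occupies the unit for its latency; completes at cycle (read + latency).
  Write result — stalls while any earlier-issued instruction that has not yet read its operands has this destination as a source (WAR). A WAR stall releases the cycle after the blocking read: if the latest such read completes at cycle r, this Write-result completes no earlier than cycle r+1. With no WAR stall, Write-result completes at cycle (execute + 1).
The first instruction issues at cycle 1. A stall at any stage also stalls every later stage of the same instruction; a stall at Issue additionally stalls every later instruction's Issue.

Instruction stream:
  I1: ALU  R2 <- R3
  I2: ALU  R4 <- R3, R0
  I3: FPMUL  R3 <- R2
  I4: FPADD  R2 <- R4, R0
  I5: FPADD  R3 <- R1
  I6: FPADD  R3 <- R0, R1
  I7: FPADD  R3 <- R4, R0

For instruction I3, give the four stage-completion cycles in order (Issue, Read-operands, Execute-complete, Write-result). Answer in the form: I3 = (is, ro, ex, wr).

[1] I1 issues→ALU
[2] I1 reads
[3] I1 exec-done
[4] I1 writes R2
[5] I2 issues→ALU
[6] I2 reads | I3 issues→FPMUL
[7] I2 exec-done | I3 reads | I4 issues→FPADD
[8] I2 writes R4
[9] I4 reads
[12] I3 exec-done | I4 exec-done
[13] I3 writes R3 | I4 writes R2
[14] I5 issues→FPADD
[15] I5 reads
[18] I5 exec-done
[19] I5 writes R3
[20] I6 issues→FPADD
[21] I6 reads
[24] I6 exec-done
[25] I6 writes R3
[26] I7 issues→FPADD
[27] I7 reads
[30] I7 exec-done
[31] I7 writes R3

I3 = (6, 7, 12, 13)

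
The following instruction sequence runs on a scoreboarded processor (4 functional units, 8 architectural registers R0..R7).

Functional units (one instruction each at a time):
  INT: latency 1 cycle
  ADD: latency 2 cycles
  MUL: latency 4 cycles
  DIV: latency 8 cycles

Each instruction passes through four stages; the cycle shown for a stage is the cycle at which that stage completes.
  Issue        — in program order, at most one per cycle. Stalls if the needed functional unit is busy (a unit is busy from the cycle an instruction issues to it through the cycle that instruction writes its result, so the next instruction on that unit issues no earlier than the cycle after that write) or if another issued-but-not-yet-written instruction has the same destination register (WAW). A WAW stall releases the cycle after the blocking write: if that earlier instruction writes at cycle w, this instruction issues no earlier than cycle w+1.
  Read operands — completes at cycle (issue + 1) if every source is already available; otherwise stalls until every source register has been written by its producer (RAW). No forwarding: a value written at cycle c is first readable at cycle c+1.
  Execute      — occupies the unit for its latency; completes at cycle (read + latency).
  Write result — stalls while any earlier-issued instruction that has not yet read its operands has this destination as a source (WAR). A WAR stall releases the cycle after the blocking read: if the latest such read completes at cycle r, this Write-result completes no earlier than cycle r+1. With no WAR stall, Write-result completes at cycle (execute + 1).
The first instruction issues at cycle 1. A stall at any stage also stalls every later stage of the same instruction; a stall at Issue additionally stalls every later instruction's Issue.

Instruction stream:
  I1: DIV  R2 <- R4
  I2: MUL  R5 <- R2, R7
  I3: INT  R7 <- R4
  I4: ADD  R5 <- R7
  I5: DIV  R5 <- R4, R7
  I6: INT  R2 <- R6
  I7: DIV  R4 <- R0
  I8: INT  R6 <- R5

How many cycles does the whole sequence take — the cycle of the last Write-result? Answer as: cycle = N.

I1: IS=1 RO=2 EX=10 WR=11
I2: IS=2 RO=12 EX=16 WR=17  [RAW R2: wait I1 write@11]
I3: IS=3 RO=4 EX=5 WR=13  [WAR R7: wait I2 read@12]
I4: IS=18 RO=19 EX=21 WR=22  [WAW R5: wait I2 write@17]
I5: IS=23 RO=24 EX=32 WR=33  [WAW R5: wait I4 write@22]
I6: IS=24 RO=25 EX=26 WR=27
I7: IS=34 RO=35 EX=43 WR=44  [struct: DIV busy until I5 writes@33]
I8: IS=35 RO=36 EX=37 WR=38

cycle = 44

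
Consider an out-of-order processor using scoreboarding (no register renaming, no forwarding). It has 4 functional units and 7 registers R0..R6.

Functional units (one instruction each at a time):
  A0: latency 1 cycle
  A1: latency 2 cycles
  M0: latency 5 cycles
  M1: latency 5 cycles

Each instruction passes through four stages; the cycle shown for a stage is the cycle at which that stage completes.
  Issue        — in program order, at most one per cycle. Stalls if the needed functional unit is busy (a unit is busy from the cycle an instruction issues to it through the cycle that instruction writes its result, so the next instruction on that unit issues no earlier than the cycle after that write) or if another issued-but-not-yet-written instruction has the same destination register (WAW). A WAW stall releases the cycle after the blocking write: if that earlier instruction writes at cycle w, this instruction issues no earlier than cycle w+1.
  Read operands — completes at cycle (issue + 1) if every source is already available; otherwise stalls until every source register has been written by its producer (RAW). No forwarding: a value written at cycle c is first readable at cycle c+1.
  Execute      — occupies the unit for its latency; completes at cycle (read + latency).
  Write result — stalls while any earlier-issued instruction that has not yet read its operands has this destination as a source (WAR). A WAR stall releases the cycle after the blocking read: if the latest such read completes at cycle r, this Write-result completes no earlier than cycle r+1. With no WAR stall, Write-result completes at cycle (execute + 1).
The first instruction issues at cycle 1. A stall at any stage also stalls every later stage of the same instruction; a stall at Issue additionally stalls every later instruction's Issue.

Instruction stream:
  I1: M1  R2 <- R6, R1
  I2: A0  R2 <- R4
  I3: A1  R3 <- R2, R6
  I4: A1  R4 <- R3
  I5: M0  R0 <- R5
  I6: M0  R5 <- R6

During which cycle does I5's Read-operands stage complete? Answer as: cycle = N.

cycle 1: I1 dispatched to M1
cycle 2: I1 operands ready
cycle 7: I1 complete
cycle 8: R2←I1
cycle 9: I2 dispatched to A0
cycle 10: I2 operands ready, I3 dispatched to A1
cycle 11: I2 complete
cycle 12: R2←I2
cycle 13: I3 operands ready
cycle 15: I3 complete
cycle 16: R3←I3
cycle 17: I4 dispatched to A1
cycle 18: I4 operands ready, I5 dispatched to M0
cycle 19: I5 operands ready
cycle 20: I4 complete
cycle 21: R4←I4
cycle 24: I5 complete
cycle 25: R0←I5
cycle 26: I6 dispatched to M0
cycle 27: I6 operands ready
cycle 32: I6 complete
cycle 33: R5←I6

cycle = 19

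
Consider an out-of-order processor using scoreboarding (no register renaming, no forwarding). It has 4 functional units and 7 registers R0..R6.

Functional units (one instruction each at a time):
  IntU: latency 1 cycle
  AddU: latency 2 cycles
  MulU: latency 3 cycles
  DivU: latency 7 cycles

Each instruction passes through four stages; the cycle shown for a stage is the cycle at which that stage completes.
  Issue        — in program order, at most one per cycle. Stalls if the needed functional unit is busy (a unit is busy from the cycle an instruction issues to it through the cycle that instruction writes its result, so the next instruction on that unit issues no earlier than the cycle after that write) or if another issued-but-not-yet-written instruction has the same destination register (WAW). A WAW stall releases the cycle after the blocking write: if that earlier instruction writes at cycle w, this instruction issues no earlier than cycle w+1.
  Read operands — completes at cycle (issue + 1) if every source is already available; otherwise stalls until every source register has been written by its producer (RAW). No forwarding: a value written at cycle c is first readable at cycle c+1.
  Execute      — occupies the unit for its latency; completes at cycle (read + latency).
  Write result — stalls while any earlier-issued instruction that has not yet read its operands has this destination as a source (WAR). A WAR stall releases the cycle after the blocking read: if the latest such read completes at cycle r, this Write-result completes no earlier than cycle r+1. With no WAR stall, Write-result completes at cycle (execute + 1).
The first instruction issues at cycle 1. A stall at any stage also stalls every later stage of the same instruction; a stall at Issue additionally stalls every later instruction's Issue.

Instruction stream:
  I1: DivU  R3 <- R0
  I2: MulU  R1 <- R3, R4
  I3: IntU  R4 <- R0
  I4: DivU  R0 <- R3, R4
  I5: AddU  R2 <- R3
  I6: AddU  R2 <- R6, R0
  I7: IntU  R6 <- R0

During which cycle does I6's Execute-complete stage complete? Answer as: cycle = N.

cycle 1: I1 issues→DivU
cycle 2: I1 reads, I2 issues→MulU
cycle 3: I3 issues→IntU
cycle 4: I3 reads
cycle 5: I3 exec-done
cycle 9: I1 exec-done
cycle 10: I1 writes R3
cycle 11: I2 reads, I4 issues→DivU
cycle 12: I3 writes R4, I5 issues→AddU
cycle 13: I4 reads, I5 reads
cycle 14: I2 exec-done
cycle 15: I2 writes R1, I5 exec-done
cycle 16: I5 writes R2
cycle 17: I6 issues→AddU
cycle 18: I7 issues→IntU
cycle 20: I4 exec-done
cycle 21: I4 writes R0
cycle 22: I6 reads, I7 reads
cycle 23: I7 exec-done
cycle 24: I6 exec-done, I7 writes R6
cycle 25: I6 writes R2

cycle = 24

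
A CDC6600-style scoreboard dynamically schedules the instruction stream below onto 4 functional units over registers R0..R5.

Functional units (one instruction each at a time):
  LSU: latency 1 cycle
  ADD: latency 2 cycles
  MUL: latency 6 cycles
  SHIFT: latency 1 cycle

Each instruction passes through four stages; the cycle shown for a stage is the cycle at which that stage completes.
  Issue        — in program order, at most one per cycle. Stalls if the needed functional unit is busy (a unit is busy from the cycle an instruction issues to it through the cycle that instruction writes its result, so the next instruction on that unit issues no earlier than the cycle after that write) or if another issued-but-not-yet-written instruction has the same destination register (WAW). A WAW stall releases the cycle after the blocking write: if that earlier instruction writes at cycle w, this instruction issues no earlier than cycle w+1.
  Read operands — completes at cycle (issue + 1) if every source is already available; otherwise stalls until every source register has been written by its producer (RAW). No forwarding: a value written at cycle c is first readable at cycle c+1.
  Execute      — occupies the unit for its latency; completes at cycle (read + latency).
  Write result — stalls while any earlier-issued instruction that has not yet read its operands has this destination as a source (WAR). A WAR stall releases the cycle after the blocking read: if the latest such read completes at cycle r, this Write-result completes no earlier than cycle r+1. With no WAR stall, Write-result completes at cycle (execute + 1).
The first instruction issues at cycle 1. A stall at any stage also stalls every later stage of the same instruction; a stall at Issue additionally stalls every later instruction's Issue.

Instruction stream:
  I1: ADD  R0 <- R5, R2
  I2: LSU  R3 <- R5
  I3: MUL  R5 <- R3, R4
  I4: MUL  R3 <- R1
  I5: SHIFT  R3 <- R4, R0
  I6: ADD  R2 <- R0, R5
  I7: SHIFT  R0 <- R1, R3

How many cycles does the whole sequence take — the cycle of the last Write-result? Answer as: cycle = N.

cycle = 30

I1: IS=1 RO=2 EX=4 WR=5
I2: IS=2 RO=3 EX=4 WR=5
I3: IS=3 RO=6 EX=12 WR=13  [RAW R3: wait I2 write@5]
I4: IS=14 RO=15 EX=21 WR=22  [struct: MUL busy until I3 writes@13]
I5: IS=23 RO=24 EX=25 WR=26  [WAW R3: wait I4 write@22]
I6: IS=24 RO=25 EX=27 WR=28
I7: IS=27 RO=28 EX=29 WR=30  [struct: SHIFT busy until I5 writes@26]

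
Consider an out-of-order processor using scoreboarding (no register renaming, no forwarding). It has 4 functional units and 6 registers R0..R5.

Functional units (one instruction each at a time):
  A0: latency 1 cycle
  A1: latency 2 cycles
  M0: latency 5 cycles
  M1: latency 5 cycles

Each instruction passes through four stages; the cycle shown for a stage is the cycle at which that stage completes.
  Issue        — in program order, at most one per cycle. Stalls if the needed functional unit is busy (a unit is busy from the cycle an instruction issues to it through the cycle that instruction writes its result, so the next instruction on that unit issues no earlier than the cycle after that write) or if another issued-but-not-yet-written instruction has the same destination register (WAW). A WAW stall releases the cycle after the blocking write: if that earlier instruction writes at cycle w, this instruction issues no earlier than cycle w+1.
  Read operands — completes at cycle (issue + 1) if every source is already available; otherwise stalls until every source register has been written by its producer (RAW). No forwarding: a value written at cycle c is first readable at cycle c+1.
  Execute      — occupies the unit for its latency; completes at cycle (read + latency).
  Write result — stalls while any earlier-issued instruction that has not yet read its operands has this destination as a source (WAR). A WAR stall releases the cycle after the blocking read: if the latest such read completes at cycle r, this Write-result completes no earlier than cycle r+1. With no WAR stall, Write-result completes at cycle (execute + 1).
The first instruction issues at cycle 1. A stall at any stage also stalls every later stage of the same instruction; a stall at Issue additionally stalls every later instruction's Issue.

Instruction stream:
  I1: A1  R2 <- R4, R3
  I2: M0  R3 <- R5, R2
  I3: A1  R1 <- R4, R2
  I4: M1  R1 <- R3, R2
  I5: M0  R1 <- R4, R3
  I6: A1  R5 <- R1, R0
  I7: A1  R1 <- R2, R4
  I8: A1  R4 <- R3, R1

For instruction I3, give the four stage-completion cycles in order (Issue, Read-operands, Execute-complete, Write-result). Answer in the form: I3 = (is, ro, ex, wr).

1) issue 1, read 2, done 4, write 5
2) issue 2, read 6, done 11, write 12  <RAW R2: wait I1 write@5>
3) issue 6, read 7, done 9, write 10  <struct: A1 busy until I1 writes@5>
4) issue 11, read 13, done 18, write 19  <WAW R1: wait I3 write@10 / RAW R3: wait I2 write@12>
5) issue 20, read 21, done 26, write 27  <WAW R1: wait I4 write@19>
6) issue 21, read 28, done 30, write 31  <RAW R1: wait I5 write@27>
7) issue 32, read 33, done 35, write 36  <struct: A1 busy until I6 writes@31>
8) issue 37, read 38, done 40, write 41  <struct: A1 busy until I7 writes@36>

I3 = (6, 7, 9, 10)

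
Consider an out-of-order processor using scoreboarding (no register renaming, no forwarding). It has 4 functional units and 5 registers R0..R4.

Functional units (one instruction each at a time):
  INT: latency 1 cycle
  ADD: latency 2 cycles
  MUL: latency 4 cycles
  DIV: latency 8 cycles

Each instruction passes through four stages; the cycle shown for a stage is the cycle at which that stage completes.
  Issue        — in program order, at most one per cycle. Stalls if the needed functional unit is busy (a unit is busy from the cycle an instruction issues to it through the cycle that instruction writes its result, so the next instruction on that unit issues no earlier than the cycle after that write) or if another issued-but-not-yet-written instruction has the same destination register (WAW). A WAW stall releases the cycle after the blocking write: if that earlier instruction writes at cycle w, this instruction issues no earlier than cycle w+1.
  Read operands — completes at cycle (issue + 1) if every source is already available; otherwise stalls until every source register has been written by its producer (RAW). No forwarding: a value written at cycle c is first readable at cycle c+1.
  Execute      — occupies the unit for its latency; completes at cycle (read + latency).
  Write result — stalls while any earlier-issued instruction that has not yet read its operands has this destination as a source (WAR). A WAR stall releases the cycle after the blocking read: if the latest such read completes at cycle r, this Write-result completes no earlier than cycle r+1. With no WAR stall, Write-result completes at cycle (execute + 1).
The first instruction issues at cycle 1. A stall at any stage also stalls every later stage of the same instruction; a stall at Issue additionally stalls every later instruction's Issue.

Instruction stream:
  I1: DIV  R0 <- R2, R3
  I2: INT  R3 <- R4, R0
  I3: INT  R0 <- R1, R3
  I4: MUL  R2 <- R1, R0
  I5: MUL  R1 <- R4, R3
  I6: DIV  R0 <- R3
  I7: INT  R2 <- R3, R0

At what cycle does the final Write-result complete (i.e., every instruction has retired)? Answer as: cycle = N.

I1 -> (1, 2, 10, 11)
I2 -> (2, 12, 13, 14)  // RAW R0: wait I1 write@11
I3 -> (15, 16, 17, 18)  // struct: INT busy until I2 writes@14
I4 -> (16, 19, 23, 24)  // RAW R0: wait I3 write@18
I5 -> (25, 26, 30, 31)  // struct: MUL busy until I4 writes@24
I6 -> (26, 27, 35, 36)
I7 -> (27, 37, 38, 39)  // RAW R0: wait I6 write@36

cycle = 39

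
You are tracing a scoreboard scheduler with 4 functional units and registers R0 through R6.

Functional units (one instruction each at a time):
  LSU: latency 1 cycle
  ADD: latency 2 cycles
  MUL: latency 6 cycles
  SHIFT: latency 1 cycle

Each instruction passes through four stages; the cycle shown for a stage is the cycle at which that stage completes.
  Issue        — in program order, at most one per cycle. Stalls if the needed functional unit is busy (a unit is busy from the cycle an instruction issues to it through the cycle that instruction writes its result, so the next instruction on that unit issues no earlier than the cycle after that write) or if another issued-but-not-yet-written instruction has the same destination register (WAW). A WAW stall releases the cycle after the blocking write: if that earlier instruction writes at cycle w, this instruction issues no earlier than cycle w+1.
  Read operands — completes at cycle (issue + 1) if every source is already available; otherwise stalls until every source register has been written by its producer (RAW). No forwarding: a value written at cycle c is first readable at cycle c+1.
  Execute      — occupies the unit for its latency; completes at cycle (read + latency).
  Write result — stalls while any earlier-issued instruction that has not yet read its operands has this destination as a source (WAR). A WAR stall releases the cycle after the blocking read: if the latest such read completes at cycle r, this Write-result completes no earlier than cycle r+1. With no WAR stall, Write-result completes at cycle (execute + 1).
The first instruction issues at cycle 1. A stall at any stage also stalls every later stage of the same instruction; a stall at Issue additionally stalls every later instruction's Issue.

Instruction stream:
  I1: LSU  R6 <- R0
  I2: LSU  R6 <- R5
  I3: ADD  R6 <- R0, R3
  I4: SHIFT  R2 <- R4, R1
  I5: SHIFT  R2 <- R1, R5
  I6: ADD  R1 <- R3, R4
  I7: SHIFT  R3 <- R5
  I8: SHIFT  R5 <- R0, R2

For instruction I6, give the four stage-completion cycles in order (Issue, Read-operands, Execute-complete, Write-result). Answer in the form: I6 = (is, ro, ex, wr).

I1: IS=1 RO=2 EX=3 WR=4
I2: IS=5 RO=6 EX=7 WR=8  [struct: LSU busy until I1 writes@4]
I3: IS=9 RO=10 EX=12 WR=13  [WAW R6: wait I2 write@8]
I4: IS=10 RO=11 EX=12 WR=13
I5: IS=14 RO=15 EX=16 WR=17  [struct: SHIFT busy until I4 writes@13]
I6: IS=15 RO=16 EX=18 WR=19
I7: IS=18 RO=19 EX=20 WR=21  [struct: SHIFT busy until I5 writes@17]
I8: IS=22 RO=23 EX=24 WR=25  [struct: SHIFT busy until I7 writes@21]

I6 = (15, 16, 18, 19)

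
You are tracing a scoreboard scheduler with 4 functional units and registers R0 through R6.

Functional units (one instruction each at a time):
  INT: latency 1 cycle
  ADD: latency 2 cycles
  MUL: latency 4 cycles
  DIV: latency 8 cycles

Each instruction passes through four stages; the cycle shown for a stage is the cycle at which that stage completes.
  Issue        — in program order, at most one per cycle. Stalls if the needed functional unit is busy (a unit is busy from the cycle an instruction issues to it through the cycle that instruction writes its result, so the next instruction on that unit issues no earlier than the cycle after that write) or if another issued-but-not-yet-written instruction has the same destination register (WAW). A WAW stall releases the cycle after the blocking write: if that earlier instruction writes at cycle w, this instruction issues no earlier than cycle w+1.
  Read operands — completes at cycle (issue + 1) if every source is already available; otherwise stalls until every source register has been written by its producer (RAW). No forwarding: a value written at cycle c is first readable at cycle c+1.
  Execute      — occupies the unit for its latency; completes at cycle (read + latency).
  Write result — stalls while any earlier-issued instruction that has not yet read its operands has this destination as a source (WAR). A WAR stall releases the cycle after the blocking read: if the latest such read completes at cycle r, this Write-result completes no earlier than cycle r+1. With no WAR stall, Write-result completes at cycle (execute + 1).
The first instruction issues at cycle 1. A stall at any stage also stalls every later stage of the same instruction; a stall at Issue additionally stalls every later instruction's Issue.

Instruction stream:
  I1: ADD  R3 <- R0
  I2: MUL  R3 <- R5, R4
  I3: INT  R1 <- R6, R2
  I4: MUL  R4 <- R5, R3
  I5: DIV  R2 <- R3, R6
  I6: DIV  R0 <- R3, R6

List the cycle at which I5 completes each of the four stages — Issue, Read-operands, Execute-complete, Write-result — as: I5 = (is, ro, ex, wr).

[1] issue I1 (ADD)
[2] I1 read-ops
[4] I1 finished on ADD
[5] I1→R3
[6] issue I2 (MUL)
[7] I2 read-ops | issue I3 (INT)
[8] I3 read-ops
[9] I3 finished on INT
[10] I3→R1
[11] I2 finished on MUL
[12] I2→R3
[13] issue I4 (MUL)
[14] I4 read-ops | issue I5 (DIV)
[15] I5 read-ops
[18] I4 finished on MUL
[19] I4→R4
[23] I5 finished on DIV
[24] I5→R2
[25] issue I6 (DIV)
[26] I6 read-ops
[34] I6 finished on DIV
[35] I6→R0

I5 = (14, 15, 23, 24)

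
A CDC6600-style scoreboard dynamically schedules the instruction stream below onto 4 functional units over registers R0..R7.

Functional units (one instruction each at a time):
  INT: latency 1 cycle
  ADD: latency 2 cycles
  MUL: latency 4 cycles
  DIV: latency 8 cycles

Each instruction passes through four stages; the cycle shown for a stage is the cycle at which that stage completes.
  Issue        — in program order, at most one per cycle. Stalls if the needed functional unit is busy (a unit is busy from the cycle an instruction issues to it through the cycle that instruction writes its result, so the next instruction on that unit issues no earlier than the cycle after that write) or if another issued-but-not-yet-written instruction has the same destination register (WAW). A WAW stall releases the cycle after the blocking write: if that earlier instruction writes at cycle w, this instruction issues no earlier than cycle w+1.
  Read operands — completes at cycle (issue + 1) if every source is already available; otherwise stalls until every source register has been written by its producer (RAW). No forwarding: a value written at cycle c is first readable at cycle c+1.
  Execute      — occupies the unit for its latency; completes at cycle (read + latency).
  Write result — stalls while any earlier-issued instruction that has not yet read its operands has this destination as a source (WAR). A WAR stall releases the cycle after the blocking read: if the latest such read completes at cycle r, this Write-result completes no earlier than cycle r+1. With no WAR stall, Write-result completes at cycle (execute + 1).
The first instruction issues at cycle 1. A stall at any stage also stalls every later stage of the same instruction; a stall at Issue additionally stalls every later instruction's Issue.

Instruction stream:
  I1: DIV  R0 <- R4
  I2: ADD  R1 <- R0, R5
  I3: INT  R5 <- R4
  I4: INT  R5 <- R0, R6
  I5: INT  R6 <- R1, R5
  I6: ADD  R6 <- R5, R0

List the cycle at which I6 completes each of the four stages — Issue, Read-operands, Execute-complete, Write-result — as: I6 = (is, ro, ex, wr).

I6 = (22, 23, 25, 26)

cycle 1: I1→DIV
cycle 2: I1 RO · I2→ADD
cycle 3: I3→INT
cycle 4: I3 RO
cycle 5: I3 EX
cycle 10: I1 EX
cycle 11: I1 WR R0
cycle 12: I2 RO
cycle 13: I3 WR R5
cycle 14: I2 EX · I4→INT
cycle 15: I2 WR R1 · I4 RO
cycle 16: I4 EX
cycle 17: I4 WR R5
cycle 18: I5→INT
cycle 19: I5 RO
cycle 20: I5 EX
cycle 21: I5 WR R6
cycle 22: I6→ADD
cycle 23: I6 RO
cycle 25: I6 EX
cycle 26: I6 WR R6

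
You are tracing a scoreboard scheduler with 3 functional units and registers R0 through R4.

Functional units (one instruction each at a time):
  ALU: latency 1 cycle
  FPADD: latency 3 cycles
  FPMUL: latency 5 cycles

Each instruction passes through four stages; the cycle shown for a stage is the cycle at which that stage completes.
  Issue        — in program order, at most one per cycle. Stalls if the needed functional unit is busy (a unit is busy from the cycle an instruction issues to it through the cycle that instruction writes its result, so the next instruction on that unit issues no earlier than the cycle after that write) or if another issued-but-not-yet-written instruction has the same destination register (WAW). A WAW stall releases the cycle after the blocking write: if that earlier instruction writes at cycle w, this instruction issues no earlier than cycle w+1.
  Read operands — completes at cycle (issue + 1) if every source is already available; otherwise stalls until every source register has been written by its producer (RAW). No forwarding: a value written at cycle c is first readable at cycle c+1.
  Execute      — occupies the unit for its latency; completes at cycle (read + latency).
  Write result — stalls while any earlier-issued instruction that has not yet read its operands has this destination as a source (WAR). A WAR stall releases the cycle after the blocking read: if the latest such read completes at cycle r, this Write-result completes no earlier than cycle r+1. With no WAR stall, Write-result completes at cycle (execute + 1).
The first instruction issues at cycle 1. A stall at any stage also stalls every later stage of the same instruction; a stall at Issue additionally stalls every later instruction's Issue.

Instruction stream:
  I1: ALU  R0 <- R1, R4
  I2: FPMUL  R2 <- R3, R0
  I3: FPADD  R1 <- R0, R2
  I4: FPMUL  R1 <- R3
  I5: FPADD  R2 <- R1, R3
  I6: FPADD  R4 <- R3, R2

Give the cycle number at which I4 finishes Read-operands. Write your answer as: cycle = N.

cycle = 18

cycle 1: issue I1 (ALU)
cycle 2: I1 read-ops · issue I2 (FPMUL)
cycle 3: I1 finished on ALU · issue I3 (FPADD)
cycle 4: I1→R0
cycle 5: I2 read-ops
cycle 10: I2 finished on FPMUL
cycle 11: I2→R2
cycle 12: I3 read-ops
cycle 15: I3 finished on FPADD
cycle 16: I3→R1
cycle 17: issue I4 (FPMUL)
cycle 18: I4 read-ops · issue I5 (FPADD)
cycle 23: I4 finished on FPMUL
cycle 24: I4→R1
cycle 25: I5 read-ops
cycle 28: I5 finished on FPADD
cycle 29: I5→R2
cycle 30: issue I6 (FPADD)
cycle 31: I6 read-ops
cycle 34: I6 finished on FPADD
cycle 35: I6→R4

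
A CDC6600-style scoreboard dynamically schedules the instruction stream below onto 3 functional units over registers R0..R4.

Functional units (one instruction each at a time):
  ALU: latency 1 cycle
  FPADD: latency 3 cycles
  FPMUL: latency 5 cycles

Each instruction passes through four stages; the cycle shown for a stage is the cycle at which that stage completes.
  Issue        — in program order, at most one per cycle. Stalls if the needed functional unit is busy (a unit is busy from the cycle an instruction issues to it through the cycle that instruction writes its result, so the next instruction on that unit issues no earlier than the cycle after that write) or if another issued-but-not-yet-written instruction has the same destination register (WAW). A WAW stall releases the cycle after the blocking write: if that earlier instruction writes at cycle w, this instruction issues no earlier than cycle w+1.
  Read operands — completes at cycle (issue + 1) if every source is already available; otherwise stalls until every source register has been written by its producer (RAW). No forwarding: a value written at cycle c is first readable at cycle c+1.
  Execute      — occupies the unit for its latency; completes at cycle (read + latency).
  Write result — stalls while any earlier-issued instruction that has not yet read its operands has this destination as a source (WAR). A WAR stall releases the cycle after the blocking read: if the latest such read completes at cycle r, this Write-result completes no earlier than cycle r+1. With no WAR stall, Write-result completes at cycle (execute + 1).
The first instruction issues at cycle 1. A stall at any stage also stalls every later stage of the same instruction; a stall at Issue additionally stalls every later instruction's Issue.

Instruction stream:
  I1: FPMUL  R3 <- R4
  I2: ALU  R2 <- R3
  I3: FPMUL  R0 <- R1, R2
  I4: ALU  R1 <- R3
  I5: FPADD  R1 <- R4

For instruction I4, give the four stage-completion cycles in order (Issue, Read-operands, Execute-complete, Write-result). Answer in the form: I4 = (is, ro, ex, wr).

c1: I1→FPMUL
c2: I1 RO; I2→ALU
c7: I1 EX
c8: I1 WR R3
c9: I2 RO; I3→FPMUL
c10: I2 EX
c11: I2 WR R2
c12: I3 RO; I4→ALU
c13: I4 RO
c14: I4 EX
c15: I4 WR R1
c16: I5→FPADD
c17: I3 EX; I5 RO
c18: I3 WR R0
c20: I5 EX
c21: I5 WR R1

I4 = (12, 13, 14, 15)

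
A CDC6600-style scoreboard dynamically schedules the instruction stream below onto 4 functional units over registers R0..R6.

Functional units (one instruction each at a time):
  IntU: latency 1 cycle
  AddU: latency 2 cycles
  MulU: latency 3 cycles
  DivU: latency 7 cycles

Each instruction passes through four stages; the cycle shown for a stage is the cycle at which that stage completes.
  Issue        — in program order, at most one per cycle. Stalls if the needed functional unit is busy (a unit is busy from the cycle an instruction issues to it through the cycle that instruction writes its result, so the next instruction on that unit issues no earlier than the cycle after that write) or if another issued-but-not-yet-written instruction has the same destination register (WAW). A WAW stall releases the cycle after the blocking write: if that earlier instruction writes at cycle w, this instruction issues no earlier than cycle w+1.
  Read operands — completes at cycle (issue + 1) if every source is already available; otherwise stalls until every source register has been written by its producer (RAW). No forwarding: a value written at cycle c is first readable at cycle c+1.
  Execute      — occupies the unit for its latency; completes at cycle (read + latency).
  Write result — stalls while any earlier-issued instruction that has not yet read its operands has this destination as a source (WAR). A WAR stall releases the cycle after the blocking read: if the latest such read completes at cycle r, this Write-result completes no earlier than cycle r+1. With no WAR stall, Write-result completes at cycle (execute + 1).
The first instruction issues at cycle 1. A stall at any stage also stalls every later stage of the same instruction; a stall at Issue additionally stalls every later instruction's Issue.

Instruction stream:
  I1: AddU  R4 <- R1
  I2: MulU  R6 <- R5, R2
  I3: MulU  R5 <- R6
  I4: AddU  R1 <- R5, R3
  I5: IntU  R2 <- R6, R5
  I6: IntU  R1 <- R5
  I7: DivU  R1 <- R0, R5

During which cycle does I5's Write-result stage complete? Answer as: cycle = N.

cycle = 16

[1] issue I1 (AddU)
[2] I1 read-ops · issue I2 (MulU)
[3] I2 read-ops
[4] I1 finished on AddU
[5] I1→R4
[6] I2 finished on MulU
[7] I2→R6
[8] issue I3 (MulU)
[9] I3 read-ops · issue I4 (AddU)
[10] issue I5 (IntU)
[12] I3 finished on MulU
[13] I3→R5
[14] I4 read-ops · I5 read-ops
[15] I5 finished on IntU
[16] I4 finished on AddU · I5→R2
[17] I4→R1
[18] issue I6 (IntU)
[19] I6 read-ops
[20] I6 finished on IntU
[21] I6→R1
[22] issue I7 (DivU)
[23] I7 read-ops
[30] I7 finished on DivU
[31] I7→R1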